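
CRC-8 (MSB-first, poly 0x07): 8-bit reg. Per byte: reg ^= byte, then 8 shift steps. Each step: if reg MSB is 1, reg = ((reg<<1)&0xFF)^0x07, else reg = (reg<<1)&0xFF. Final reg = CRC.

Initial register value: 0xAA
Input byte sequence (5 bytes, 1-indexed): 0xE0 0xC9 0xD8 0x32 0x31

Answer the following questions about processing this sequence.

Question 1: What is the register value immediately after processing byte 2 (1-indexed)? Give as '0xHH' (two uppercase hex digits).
After byte 1 (0xE0): reg=0xF1
After byte 2 (0xC9): reg=0xA8

Answer: 0xA8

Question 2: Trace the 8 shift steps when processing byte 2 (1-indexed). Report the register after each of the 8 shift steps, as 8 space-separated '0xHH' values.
Answer: 0x70 0xE0 0xC7 0x89 0x15 0x2A 0x54 0xA8

Derivation:
After byte 1 (0xE0): reg=0xF1
Register before byte 2: 0xF1
After XOR with byte 0xC9: 0x38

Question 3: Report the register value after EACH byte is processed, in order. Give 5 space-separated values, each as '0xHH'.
0xF1 0xA8 0x57 0x3C 0x23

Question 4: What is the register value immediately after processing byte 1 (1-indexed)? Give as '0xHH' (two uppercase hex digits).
After byte 1 (0xE0): reg=0xF1

Answer: 0xF1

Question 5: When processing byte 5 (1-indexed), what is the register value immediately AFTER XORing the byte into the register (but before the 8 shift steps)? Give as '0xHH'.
Answer: 0x0D

Derivation:
Register before byte 5: 0x3C
Byte 5: 0x31
0x3C XOR 0x31 = 0x0D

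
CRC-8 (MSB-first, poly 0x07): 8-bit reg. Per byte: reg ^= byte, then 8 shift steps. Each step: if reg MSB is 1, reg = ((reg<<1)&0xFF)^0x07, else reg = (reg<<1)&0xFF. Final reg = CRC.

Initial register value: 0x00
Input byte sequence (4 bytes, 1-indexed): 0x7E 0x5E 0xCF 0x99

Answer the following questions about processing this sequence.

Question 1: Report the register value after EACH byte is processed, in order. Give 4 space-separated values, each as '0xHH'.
0x7D 0xE9 0xF2 0x16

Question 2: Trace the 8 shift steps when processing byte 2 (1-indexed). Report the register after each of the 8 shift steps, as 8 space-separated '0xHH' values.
After byte 1 (0x7E): reg=0x7D
Register before byte 2: 0x7D
After XOR with byte 0x5E: 0x23

Answer: 0x46 0x8C 0x1F 0x3E 0x7C 0xF8 0xF7 0xE9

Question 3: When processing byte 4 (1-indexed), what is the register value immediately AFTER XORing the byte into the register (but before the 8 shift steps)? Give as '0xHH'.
Register before byte 4: 0xF2
Byte 4: 0x99
0xF2 XOR 0x99 = 0x6B

Answer: 0x6B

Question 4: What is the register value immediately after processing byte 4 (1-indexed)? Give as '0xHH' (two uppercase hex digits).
Answer: 0x16

Derivation:
After byte 1 (0x7E): reg=0x7D
After byte 2 (0x5E): reg=0xE9
After byte 3 (0xCF): reg=0xF2
After byte 4 (0x99): reg=0x16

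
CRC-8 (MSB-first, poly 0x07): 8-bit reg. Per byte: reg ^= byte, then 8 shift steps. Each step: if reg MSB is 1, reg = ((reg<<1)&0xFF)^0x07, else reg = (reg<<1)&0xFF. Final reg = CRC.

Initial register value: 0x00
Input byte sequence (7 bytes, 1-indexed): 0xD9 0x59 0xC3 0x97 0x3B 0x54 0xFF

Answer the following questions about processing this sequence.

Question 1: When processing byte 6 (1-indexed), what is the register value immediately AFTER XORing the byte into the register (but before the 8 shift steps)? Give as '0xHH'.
Answer: 0x03

Derivation:
Register before byte 6: 0x57
Byte 6: 0x54
0x57 XOR 0x54 = 0x03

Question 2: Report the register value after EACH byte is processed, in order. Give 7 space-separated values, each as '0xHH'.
0x01 0x8F 0xE3 0x4B 0x57 0x09 0xCC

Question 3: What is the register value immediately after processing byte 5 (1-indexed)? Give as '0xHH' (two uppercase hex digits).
After byte 1 (0xD9): reg=0x01
After byte 2 (0x59): reg=0x8F
After byte 3 (0xC3): reg=0xE3
After byte 4 (0x97): reg=0x4B
After byte 5 (0x3B): reg=0x57

Answer: 0x57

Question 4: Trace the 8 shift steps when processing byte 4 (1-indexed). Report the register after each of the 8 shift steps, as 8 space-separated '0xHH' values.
After byte 1 (0xD9): reg=0x01
After byte 2 (0x59): reg=0x8F
After byte 3 (0xC3): reg=0xE3
Register before byte 4: 0xE3
After XOR with byte 0x97: 0x74

Answer: 0xE8 0xD7 0xA9 0x55 0xAA 0x53 0xA6 0x4B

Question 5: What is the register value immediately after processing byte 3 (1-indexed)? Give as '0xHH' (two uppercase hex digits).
After byte 1 (0xD9): reg=0x01
After byte 2 (0x59): reg=0x8F
After byte 3 (0xC3): reg=0xE3

Answer: 0xE3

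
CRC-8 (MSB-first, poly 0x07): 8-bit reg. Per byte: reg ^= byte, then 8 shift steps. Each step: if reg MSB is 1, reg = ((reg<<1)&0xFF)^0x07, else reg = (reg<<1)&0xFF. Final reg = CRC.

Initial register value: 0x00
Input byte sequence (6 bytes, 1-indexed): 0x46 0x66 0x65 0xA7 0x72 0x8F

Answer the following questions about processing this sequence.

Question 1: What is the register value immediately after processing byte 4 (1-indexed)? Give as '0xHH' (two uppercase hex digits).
After byte 1 (0x46): reg=0xD5
After byte 2 (0x66): reg=0x10
After byte 3 (0x65): reg=0x4C
After byte 4 (0xA7): reg=0x9F

Answer: 0x9F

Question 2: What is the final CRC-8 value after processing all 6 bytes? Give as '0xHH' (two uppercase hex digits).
Answer: 0x0E

Derivation:
After byte 1 (0x46): reg=0xD5
After byte 2 (0x66): reg=0x10
After byte 3 (0x65): reg=0x4C
After byte 4 (0xA7): reg=0x9F
After byte 5 (0x72): reg=0x8D
After byte 6 (0x8F): reg=0x0E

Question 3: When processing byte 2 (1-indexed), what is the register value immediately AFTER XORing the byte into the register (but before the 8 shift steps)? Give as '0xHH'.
Register before byte 2: 0xD5
Byte 2: 0x66
0xD5 XOR 0x66 = 0xB3

Answer: 0xB3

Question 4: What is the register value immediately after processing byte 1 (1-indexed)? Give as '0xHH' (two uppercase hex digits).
Answer: 0xD5

Derivation:
After byte 1 (0x46): reg=0xD5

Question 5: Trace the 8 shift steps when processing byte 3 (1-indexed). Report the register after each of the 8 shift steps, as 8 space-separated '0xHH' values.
Answer: 0xEA 0xD3 0xA1 0x45 0x8A 0x13 0x26 0x4C

Derivation:
After byte 1 (0x46): reg=0xD5
After byte 2 (0x66): reg=0x10
Register before byte 3: 0x10
After XOR with byte 0x65: 0x75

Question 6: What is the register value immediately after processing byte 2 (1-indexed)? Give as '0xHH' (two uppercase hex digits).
After byte 1 (0x46): reg=0xD5
After byte 2 (0x66): reg=0x10

Answer: 0x10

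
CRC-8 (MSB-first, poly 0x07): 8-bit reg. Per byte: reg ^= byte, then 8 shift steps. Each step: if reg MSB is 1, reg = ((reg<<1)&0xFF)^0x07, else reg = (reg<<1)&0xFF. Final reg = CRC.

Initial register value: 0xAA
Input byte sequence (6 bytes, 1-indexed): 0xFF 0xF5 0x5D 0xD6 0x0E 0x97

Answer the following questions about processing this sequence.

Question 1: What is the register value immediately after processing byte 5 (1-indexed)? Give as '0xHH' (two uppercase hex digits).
Answer: 0x01

Derivation:
After byte 1 (0xFF): reg=0xAC
After byte 2 (0xF5): reg=0x88
After byte 3 (0x5D): reg=0x25
After byte 4 (0xD6): reg=0xD7
After byte 5 (0x0E): reg=0x01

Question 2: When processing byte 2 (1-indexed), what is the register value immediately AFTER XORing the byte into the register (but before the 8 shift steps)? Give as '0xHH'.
Answer: 0x59

Derivation:
Register before byte 2: 0xAC
Byte 2: 0xF5
0xAC XOR 0xF5 = 0x59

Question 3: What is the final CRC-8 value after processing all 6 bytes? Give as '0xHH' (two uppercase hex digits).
Answer: 0xEB

Derivation:
After byte 1 (0xFF): reg=0xAC
After byte 2 (0xF5): reg=0x88
After byte 3 (0x5D): reg=0x25
After byte 4 (0xD6): reg=0xD7
After byte 5 (0x0E): reg=0x01
After byte 6 (0x97): reg=0xEB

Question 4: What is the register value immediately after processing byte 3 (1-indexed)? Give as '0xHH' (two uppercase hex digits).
Answer: 0x25

Derivation:
After byte 1 (0xFF): reg=0xAC
After byte 2 (0xF5): reg=0x88
After byte 3 (0x5D): reg=0x25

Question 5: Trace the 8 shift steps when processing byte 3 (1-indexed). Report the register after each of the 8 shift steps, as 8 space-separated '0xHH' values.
After byte 1 (0xFF): reg=0xAC
After byte 2 (0xF5): reg=0x88
Register before byte 3: 0x88
After XOR with byte 0x5D: 0xD5

Answer: 0xAD 0x5D 0xBA 0x73 0xE6 0xCB 0x91 0x25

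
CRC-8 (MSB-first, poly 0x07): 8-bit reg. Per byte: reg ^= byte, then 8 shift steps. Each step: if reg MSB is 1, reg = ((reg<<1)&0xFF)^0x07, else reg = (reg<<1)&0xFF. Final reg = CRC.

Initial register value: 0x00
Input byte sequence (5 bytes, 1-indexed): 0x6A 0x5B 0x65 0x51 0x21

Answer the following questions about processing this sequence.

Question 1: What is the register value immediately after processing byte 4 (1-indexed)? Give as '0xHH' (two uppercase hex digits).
After byte 1 (0x6A): reg=0x11
After byte 2 (0x5B): reg=0xF1
After byte 3 (0x65): reg=0xE5
After byte 4 (0x51): reg=0x05

Answer: 0x05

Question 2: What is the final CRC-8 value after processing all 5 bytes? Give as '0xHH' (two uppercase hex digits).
Answer: 0xFC

Derivation:
After byte 1 (0x6A): reg=0x11
After byte 2 (0x5B): reg=0xF1
After byte 3 (0x65): reg=0xE5
After byte 4 (0x51): reg=0x05
After byte 5 (0x21): reg=0xFC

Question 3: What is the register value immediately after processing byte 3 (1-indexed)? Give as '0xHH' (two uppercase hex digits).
After byte 1 (0x6A): reg=0x11
After byte 2 (0x5B): reg=0xF1
After byte 3 (0x65): reg=0xE5

Answer: 0xE5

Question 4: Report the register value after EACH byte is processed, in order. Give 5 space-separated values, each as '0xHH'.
0x11 0xF1 0xE5 0x05 0xFC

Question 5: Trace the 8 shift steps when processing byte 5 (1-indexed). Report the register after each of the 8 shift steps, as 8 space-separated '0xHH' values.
Answer: 0x48 0x90 0x27 0x4E 0x9C 0x3F 0x7E 0xFC

Derivation:
After byte 1 (0x6A): reg=0x11
After byte 2 (0x5B): reg=0xF1
After byte 3 (0x65): reg=0xE5
After byte 4 (0x51): reg=0x05
Register before byte 5: 0x05
After XOR with byte 0x21: 0x24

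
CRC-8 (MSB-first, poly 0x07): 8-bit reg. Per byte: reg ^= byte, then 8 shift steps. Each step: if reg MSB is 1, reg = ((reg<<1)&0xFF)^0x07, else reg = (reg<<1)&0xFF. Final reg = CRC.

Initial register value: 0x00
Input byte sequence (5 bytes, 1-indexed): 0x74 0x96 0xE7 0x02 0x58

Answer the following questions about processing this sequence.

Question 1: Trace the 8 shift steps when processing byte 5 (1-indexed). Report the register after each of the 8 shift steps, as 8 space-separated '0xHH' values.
Answer: 0x87 0x09 0x12 0x24 0x48 0x90 0x27 0x4E

Derivation:
After byte 1 (0x74): reg=0x4B
After byte 2 (0x96): reg=0x1D
After byte 3 (0xE7): reg=0xE8
After byte 4 (0x02): reg=0x98
Register before byte 5: 0x98
After XOR with byte 0x58: 0xC0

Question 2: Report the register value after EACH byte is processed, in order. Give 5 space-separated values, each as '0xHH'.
0x4B 0x1D 0xE8 0x98 0x4E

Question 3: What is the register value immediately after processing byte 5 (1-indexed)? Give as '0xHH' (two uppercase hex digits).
After byte 1 (0x74): reg=0x4B
After byte 2 (0x96): reg=0x1D
After byte 3 (0xE7): reg=0xE8
After byte 4 (0x02): reg=0x98
After byte 5 (0x58): reg=0x4E

Answer: 0x4E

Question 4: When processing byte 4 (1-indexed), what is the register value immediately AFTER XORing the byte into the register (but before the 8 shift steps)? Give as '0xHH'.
Register before byte 4: 0xE8
Byte 4: 0x02
0xE8 XOR 0x02 = 0xEA

Answer: 0xEA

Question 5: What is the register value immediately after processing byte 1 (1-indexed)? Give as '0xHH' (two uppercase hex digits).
Answer: 0x4B

Derivation:
After byte 1 (0x74): reg=0x4B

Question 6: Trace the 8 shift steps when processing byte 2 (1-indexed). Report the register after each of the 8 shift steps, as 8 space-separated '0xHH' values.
After byte 1 (0x74): reg=0x4B
Register before byte 2: 0x4B
After XOR with byte 0x96: 0xDD

Answer: 0xBD 0x7D 0xFA 0xF3 0xE1 0xC5 0x8D 0x1D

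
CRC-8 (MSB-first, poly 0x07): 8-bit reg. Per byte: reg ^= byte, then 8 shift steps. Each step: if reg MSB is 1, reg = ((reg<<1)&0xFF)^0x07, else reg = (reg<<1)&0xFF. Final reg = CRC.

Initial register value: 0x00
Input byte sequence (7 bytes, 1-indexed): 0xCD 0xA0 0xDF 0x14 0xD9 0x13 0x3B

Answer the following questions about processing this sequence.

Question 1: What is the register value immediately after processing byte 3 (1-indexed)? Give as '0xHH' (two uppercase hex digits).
Answer: 0x17

Derivation:
After byte 1 (0xCD): reg=0x6D
After byte 2 (0xA0): reg=0x6D
After byte 3 (0xDF): reg=0x17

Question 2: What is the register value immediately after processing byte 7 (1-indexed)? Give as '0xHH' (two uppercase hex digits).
Answer: 0xE6

Derivation:
After byte 1 (0xCD): reg=0x6D
After byte 2 (0xA0): reg=0x6D
After byte 3 (0xDF): reg=0x17
After byte 4 (0x14): reg=0x09
After byte 5 (0xD9): reg=0x3E
After byte 6 (0x13): reg=0xC3
After byte 7 (0x3B): reg=0xE6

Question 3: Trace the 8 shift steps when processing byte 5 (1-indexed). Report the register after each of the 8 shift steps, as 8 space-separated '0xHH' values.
Answer: 0xA7 0x49 0x92 0x23 0x46 0x8C 0x1F 0x3E

Derivation:
After byte 1 (0xCD): reg=0x6D
After byte 2 (0xA0): reg=0x6D
After byte 3 (0xDF): reg=0x17
After byte 4 (0x14): reg=0x09
Register before byte 5: 0x09
After XOR with byte 0xD9: 0xD0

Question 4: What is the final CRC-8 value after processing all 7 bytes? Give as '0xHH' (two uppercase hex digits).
Answer: 0xE6

Derivation:
After byte 1 (0xCD): reg=0x6D
After byte 2 (0xA0): reg=0x6D
After byte 3 (0xDF): reg=0x17
After byte 4 (0x14): reg=0x09
After byte 5 (0xD9): reg=0x3E
After byte 6 (0x13): reg=0xC3
After byte 7 (0x3B): reg=0xE6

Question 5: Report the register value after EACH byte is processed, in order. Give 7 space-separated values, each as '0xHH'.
0x6D 0x6D 0x17 0x09 0x3E 0xC3 0xE6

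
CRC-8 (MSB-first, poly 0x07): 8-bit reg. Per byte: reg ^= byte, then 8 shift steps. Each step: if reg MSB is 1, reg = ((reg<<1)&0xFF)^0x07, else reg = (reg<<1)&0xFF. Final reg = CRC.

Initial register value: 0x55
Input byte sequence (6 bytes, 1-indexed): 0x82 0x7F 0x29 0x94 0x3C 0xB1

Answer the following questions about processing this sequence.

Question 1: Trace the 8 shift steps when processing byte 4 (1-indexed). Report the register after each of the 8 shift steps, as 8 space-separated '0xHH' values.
After byte 1 (0x82): reg=0x2B
After byte 2 (0x7F): reg=0xAB
After byte 3 (0x29): reg=0x87
Register before byte 4: 0x87
After XOR with byte 0x94: 0x13

Answer: 0x26 0x4C 0x98 0x37 0x6E 0xDC 0xBF 0x79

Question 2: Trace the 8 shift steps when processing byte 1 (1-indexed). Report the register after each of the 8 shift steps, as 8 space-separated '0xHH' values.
Answer: 0xA9 0x55 0xAA 0x53 0xA6 0x4B 0x96 0x2B

Derivation:
Register before byte 1: 0x55
After XOR with byte 0x82: 0xD7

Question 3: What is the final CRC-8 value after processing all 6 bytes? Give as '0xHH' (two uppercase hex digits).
Answer: 0x04

Derivation:
After byte 1 (0x82): reg=0x2B
After byte 2 (0x7F): reg=0xAB
After byte 3 (0x29): reg=0x87
After byte 4 (0x94): reg=0x79
After byte 5 (0x3C): reg=0xDC
After byte 6 (0xB1): reg=0x04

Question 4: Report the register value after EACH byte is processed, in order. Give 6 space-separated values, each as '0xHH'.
0x2B 0xAB 0x87 0x79 0xDC 0x04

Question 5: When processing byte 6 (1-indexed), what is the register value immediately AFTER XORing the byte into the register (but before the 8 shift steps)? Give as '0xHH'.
Register before byte 6: 0xDC
Byte 6: 0xB1
0xDC XOR 0xB1 = 0x6D

Answer: 0x6D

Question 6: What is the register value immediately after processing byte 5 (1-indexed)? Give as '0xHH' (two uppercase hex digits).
After byte 1 (0x82): reg=0x2B
After byte 2 (0x7F): reg=0xAB
After byte 3 (0x29): reg=0x87
After byte 4 (0x94): reg=0x79
After byte 5 (0x3C): reg=0xDC

Answer: 0xDC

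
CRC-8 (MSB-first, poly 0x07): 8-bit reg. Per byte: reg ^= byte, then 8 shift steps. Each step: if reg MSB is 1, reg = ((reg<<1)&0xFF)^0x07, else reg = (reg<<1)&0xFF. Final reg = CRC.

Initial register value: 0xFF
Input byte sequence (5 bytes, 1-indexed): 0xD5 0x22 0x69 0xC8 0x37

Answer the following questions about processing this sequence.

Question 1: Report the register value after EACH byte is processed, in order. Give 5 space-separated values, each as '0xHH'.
0xD6 0xC2 0x58 0xF9 0x64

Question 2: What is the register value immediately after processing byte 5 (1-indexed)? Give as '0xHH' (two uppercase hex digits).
Answer: 0x64

Derivation:
After byte 1 (0xD5): reg=0xD6
After byte 2 (0x22): reg=0xC2
After byte 3 (0x69): reg=0x58
After byte 4 (0xC8): reg=0xF9
After byte 5 (0x37): reg=0x64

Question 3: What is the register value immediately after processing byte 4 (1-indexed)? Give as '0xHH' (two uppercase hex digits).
After byte 1 (0xD5): reg=0xD6
After byte 2 (0x22): reg=0xC2
After byte 3 (0x69): reg=0x58
After byte 4 (0xC8): reg=0xF9

Answer: 0xF9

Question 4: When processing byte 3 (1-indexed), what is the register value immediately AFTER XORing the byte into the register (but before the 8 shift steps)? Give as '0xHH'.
Register before byte 3: 0xC2
Byte 3: 0x69
0xC2 XOR 0x69 = 0xAB

Answer: 0xAB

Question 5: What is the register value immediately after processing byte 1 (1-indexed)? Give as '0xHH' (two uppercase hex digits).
After byte 1 (0xD5): reg=0xD6

Answer: 0xD6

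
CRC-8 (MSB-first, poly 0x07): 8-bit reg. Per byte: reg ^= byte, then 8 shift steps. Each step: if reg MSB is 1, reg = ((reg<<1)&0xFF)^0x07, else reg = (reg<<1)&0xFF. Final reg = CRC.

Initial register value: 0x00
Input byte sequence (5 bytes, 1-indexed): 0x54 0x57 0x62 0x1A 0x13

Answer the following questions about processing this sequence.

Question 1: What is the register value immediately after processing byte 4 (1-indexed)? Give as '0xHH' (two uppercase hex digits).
After byte 1 (0x54): reg=0xAB
After byte 2 (0x57): reg=0xFA
After byte 3 (0x62): reg=0xC1
After byte 4 (0x1A): reg=0x0F

Answer: 0x0F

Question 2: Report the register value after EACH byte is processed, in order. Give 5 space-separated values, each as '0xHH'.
0xAB 0xFA 0xC1 0x0F 0x54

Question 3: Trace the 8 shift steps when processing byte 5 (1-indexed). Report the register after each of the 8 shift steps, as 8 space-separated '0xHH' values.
Answer: 0x38 0x70 0xE0 0xC7 0x89 0x15 0x2A 0x54

Derivation:
After byte 1 (0x54): reg=0xAB
After byte 2 (0x57): reg=0xFA
After byte 3 (0x62): reg=0xC1
After byte 4 (0x1A): reg=0x0F
Register before byte 5: 0x0F
After XOR with byte 0x13: 0x1C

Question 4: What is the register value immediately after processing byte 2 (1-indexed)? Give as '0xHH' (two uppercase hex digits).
After byte 1 (0x54): reg=0xAB
After byte 2 (0x57): reg=0xFA

Answer: 0xFA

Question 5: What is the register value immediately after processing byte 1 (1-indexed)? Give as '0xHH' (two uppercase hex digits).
After byte 1 (0x54): reg=0xAB

Answer: 0xAB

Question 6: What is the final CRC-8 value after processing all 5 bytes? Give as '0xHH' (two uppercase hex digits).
Answer: 0x54

Derivation:
After byte 1 (0x54): reg=0xAB
After byte 2 (0x57): reg=0xFA
After byte 3 (0x62): reg=0xC1
After byte 4 (0x1A): reg=0x0F
After byte 5 (0x13): reg=0x54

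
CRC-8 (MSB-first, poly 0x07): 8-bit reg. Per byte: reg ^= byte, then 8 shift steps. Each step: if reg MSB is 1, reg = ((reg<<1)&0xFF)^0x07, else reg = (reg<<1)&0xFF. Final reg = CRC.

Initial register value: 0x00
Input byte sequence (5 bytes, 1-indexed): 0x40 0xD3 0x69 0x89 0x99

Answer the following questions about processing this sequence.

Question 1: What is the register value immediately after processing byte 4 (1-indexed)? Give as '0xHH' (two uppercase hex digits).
After byte 1 (0x40): reg=0xC7
After byte 2 (0xD3): reg=0x6C
After byte 3 (0x69): reg=0x1B
After byte 4 (0x89): reg=0xF7

Answer: 0xF7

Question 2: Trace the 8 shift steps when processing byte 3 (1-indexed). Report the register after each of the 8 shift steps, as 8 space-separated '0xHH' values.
After byte 1 (0x40): reg=0xC7
After byte 2 (0xD3): reg=0x6C
Register before byte 3: 0x6C
After XOR with byte 0x69: 0x05

Answer: 0x0A 0x14 0x28 0x50 0xA0 0x47 0x8E 0x1B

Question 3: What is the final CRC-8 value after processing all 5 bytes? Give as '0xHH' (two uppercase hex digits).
Answer: 0x0D

Derivation:
After byte 1 (0x40): reg=0xC7
After byte 2 (0xD3): reg=0x6C
After byte 3 (0x69): reg=0x1B
After byte 4 (0x89): reg=0xF7
After byte 5 (0x99): reg=0x0D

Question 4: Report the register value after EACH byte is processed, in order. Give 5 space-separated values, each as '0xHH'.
0xC7 0x6C 0x1B 0xF7 0x0D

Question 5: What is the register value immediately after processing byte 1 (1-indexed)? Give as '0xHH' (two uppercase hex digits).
Answer: 0xC7

Derivation:
After byte 1 (0x40): reg=0xC7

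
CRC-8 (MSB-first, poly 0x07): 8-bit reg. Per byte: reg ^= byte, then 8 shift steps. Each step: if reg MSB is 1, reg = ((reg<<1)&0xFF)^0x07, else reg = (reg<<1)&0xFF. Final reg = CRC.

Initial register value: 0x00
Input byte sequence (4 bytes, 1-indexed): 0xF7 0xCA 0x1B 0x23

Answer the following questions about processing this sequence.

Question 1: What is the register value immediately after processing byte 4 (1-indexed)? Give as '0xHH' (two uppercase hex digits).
After byte 1 (0xF7): reg=0xCB
After byte 2 (0xCA): reg=0x07
After byte 3 (0x1B): reg=0x54
After byte 4 (0x23): reg=0x42

Answer: 0x42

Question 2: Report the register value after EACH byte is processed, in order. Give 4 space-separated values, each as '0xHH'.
0xCB 0x07 0x54 0x42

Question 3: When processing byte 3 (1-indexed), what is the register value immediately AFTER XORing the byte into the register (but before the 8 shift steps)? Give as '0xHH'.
Register before byte 3: 0x07
Byte 3: 0x1B
0x07 XOR 0x1B = 0x1C

Answer: 0x1C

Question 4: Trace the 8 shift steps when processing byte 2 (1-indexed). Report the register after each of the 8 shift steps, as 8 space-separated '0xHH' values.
Answer: 0x02 0x04 0x08 0x10 0x20 0x40 0x80 0x07

Derivation:
After byte 1 (0xF7): reg=0xCB
Register before byte 2: 0xCB
After XOR with byte 0xCA: 0x01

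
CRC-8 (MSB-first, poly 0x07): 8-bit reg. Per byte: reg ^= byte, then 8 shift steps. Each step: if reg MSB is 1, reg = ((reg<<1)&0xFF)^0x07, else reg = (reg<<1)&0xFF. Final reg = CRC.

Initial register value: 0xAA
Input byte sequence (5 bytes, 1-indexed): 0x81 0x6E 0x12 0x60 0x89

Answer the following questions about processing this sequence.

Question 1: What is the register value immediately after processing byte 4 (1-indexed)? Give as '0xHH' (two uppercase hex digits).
Answer: 0xF7

Derivation:
After byte 1 (0x81): reg=0xD1
After byte 2 (0x6E): reg=0x34
After byte 3 (0x12): reg=0xF2
After byte 4 (0x60): reg=0xF7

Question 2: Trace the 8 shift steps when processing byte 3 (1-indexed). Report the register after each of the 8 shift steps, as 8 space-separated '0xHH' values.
Answer: 0x4C 0x98 0x37 0x6E 0xDC 0xBF 0x79 0xF2

Derivation:
After byte 1 (0x81): reg=0xD1
After byte 2 (0x6E): reg=0x34
Register before byte 3: 0x34
After XOR with byte 0x12: 0x26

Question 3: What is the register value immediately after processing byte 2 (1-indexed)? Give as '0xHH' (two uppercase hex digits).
After byte 1 (0x81): reg=0xD1
After byte 2 (0x6E): reg=0x34

Answer: 0x34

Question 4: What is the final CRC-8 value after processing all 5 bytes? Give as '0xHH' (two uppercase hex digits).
After byte 1 (0x81): reg=0xD1
After byte 2 (0x6E): reg=0x34
After byte 3 (0x12): reg=0xF2
After byte 4 (0x60): reg=0xF7
After byte 5 (0x89): reg=0x7D

Answer: 0x7D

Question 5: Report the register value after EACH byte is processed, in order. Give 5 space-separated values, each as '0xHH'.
0xD1 0x34 0xF2 0xF7 0x7D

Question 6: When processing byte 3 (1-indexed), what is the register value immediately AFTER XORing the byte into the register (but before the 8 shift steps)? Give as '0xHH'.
Register before byte 3: 0x34
Byte 3: 0x12
0x34 XOR 0x12 = 0x26

Answer: 0x26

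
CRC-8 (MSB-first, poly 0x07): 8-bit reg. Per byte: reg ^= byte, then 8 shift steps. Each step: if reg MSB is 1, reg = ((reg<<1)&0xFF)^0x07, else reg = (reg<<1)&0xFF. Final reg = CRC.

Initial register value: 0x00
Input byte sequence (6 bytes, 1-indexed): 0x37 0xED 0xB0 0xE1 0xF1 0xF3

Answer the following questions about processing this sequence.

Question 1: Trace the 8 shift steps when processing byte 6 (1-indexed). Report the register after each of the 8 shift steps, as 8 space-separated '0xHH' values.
After byte 1 (0x37): reg=0x85
After byte 2 (0xED): reg=0x1F
After byte 3 (0xB0): reg=0x44
After byte 4 (0xE1): reg=0x72
After byte 5 (0xF1): reg=0x80
Register before byte 6: 0x80
After XOR with byte 0xF3: 0x73

Answer: 0xE6 0xCB 0x91 0x25 0x4A 0x94 0x2F 0x5E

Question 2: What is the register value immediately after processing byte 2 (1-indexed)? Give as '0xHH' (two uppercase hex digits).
After byte 1 (0x37): reg=0x85
After byte 2 (0xED): reg=0x1F

Answer: 0x1F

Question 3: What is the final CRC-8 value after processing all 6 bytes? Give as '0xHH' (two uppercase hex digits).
After byte 1 (0x37): reg=0x85
After byte 2 (0xED): reg=0x1F
After byte 3 (0xB0): reg=0x44
After byte 4 (0xE1): reg=0x72
After byte 5 (0xF1): reg=0x80
After byte 6 (0xF3): reg=0x5E

Answer: 0x5E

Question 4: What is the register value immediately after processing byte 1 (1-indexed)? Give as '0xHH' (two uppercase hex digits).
After byte 1 (0x37): reg=0x85

Answer: 0x85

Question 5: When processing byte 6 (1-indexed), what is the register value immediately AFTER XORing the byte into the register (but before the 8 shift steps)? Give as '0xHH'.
Answer: 0x73

Derivation:
Register before byte 6: 0x80
Byte 6: 0xF3
0x80 XOR 0xF3 = 0x73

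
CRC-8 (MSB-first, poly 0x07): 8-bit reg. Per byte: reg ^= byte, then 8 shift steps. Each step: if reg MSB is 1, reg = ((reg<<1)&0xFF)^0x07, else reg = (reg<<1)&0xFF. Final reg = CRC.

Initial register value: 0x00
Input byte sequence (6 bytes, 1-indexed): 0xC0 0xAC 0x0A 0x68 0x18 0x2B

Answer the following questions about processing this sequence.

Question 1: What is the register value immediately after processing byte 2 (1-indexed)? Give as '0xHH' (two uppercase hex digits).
Answer: 0xA0

Derivation:
After byte 1 (0xC0): reg=0x4E
After byte 2 (0xAC): reg=0xA0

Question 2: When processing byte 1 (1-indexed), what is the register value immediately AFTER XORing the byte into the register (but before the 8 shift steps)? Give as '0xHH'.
Answer: 0xC0

Derivation:
Register before byte 1: 0x00
Byte 1: 0xC0
0x00 XOR 0xC0 = 0xC0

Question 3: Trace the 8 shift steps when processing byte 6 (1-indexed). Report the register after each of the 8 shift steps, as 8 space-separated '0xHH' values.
Answer: 0xE5 0xCD 0x9D 0x3D 0x7A 0xF4 0xEF 0xD9

Derivation:
After byte 1 (0xC0): reg=0x4E
After byte 2 (0xAC): reg=0xA0
After byte 3 (0x0A): reg=0x5F
After byte 4 (0x68): reg=0x85
After byte 5 (0x18): reg=0xDA
Register before byte 6: 0xDA
After XOR with byte 0x2B: 0xF1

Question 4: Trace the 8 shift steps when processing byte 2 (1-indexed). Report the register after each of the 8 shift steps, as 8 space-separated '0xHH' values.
After byte 1 (0xC0): reg=0x4E
Register before byte 2: 0x4E
After XOR with byte 0xAC: 0xE2

Answer: 0xC3 0x81 0x05 0x0A 0x14 0x28 0x50 0xA0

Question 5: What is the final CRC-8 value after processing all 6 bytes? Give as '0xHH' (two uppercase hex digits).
Answer: 0xD9

Derivation:
After byte 1 (0xC0): reg=0x4E
After byte 2 (0xAC): reg=0xA0
After byte 3 (0x0A): reg=0x5F
After byte 4 (0x68): reg=0x85
After byte 5 (0x18): reg=0xDA
After byte 6 (0x2B): reg=0xD9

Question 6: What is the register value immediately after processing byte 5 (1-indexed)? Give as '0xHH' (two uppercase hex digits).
Answer: 0xDA

Derivation:
After byte 1 (0xC0): reg=0x4E
After byte 2 (0xAC): reg=0xA0
After byte 3 (0x0A): reg=0x5F
After byte 4 (0x68): reg=0x85
After byte 5 (0x18): reg=0xDA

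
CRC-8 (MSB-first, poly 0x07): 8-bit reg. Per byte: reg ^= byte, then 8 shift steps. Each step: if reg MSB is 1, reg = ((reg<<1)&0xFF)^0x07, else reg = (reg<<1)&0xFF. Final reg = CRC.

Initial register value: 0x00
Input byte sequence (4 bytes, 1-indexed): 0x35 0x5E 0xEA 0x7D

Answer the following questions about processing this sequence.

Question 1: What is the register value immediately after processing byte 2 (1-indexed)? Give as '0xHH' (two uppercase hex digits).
After byte 1 (0x35): reg=0x8B
After byte 2 (0x5E): reg=0x25

Answer: 0x25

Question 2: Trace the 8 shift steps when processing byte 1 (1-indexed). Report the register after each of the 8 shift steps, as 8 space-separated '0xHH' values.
Answer: 0x6A 0xD4 0xAF 0x59 0xB2 0x63 0xC6 0x8B

Derivation:
Register before byte 1: 0x00
After XOR with byte 0x35: 0x35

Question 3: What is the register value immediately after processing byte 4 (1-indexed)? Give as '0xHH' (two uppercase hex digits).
Answer: 0x5A

Derivation:
After byte 1 (0x35): reg=0x8B
After byte 2 (0x5E): reg=0x25
After byte 3 (0xEA): reg=0x63
After byte 4 (0x7D): reg=0x5A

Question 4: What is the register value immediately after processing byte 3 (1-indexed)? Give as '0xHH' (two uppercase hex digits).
Answer: 0x63

Derivation:
After byte 1 (0x35): reg=0x8B
After byte 2 (0x5E): reg=0x25
After byte 3 (0xEA): reg=0x63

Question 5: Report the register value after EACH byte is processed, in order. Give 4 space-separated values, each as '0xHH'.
0x8B 0x25 0x63 0x5A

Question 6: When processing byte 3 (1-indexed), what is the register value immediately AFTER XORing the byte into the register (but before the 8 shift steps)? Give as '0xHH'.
Answer: 0xCF

Derivation:
Register before byte 3: 0x25
Byte 3: 0xEA
0x25 XOR 0xEA = 0xCF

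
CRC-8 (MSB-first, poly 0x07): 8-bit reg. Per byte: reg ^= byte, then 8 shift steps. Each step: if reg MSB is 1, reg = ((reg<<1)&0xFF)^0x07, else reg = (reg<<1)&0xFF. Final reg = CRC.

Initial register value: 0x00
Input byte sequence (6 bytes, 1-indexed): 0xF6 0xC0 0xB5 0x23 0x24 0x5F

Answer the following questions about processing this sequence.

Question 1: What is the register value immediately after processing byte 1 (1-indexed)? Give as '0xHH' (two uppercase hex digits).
Answer: 0xCC

Derivation:
After byte 1 (0xF6): reg=0xCC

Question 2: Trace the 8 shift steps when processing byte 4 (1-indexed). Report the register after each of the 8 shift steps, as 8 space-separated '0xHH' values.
Answer: 0xBD 0x7D 0xFA 0xF3 0xE1 0xC5 0x8D 0x1D

Derivation:
After byte 1 (0xF6): reg=0xCC
After byte 2 (0xC0): reg=0x24
After byte 3 (0xB5): reg=0xFE
Register before byte 4: 0xFE
After XOR with byte 0x23: 0xDD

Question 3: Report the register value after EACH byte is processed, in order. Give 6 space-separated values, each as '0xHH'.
0xCC 0x24 0xFE 0x1D 0xAF 0xDE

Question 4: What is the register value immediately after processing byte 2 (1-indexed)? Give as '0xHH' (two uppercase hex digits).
Answer: 0x24

Derivation:
After byte 1 (0xF6): reg=0xCC
After byte 2 (0xC0): reg=0x24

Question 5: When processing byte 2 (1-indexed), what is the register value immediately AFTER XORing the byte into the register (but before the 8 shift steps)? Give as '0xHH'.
Register before byte 2: 0xCC
Byte 2: 0xC0
0xCC XOR 0xC0 = 0x0C

Answer: 0x0C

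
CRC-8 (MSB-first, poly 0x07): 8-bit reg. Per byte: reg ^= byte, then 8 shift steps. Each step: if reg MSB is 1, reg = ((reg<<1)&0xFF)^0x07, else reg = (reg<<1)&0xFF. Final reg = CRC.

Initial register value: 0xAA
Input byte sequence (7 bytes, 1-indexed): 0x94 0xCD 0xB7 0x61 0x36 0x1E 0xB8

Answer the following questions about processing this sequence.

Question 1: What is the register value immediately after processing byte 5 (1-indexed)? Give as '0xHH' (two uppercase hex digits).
After byte 1 (0x94): reg=0xBA
After byte 2 (0xCD): reg=0x42
After byte 3 (0xB7): reg=0xC5
After byte 4 (0x61): reg=0x75
After byte 5 (0x36): reg=0xCE

Answer: 0xCE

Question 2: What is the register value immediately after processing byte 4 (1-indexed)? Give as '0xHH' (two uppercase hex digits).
After byte 1 (0x94): reg=0xBA
After byte 2 (0xCD): reg=0x42
After byte 3 (0xB7): reg=0xC5
After byte 4 (0x61): reg=0x75

Answer: 0x75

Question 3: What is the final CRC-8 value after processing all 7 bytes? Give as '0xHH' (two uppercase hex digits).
Answer: 0x9B

Derivation:
After byte 1 (0x94): reg=0xBA
After byte 2 (0xCD): reg=0x42
After byte 3 (0xB7): reg=0xC5
After byte 4 (0x61): reg=0x75
After byte 5 (0x36): reg=0xCE
After byte 6 (0x1E): reg=0x3E
After byte 7 (0xB8): reg=0x9B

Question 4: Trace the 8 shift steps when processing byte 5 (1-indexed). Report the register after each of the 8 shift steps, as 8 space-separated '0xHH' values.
Answer: 0x86 0x0B 0x16 0x2C 0x58 0xB0 0x67 0xCE

Derivation:
After byte 1 (0x94): reg=0xBA
After byte 2 (0xCD): reg=0x42
After byte 3 (0xB7): reg=0xC5
After byte 4 (0x61): reg=0x75
Register before byte 5: 0x75
After XOR with byte 0x36: 0x43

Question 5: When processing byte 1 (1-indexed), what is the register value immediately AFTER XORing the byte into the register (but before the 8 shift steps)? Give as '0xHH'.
Answer: 0x3E

Derivation:
Register before byte 1: 0xAA
Byte 1: 0x94
0xAA XOR 0x94 = 0x3E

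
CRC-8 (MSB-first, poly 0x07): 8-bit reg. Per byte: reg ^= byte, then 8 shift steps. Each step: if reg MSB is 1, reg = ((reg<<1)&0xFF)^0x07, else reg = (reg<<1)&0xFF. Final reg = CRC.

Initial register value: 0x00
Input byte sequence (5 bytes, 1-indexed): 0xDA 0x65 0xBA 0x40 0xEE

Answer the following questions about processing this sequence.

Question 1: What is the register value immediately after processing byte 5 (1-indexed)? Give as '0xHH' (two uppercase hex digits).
After byte 1 (0xDA): reg=0x08
After byte 2 (0x65): reg=0x04
After byte 3 (0xBA): reg=0x33
After byte 4 (0x40): reg=0x5E
After byte 5 (0xEE): reg=0x19

Answer: 0x19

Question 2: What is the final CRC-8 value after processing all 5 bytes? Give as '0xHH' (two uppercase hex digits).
Answer: 0x19

Derivation:
After byte 1 (0xDA): reg=0x08
After byte 2 (0x65): reg=0x04
After byte 3 (0xBA): reg=0x33
After byte 4 (0x40): reg=0x5E
After byte 5 (0xEE): reg=0x19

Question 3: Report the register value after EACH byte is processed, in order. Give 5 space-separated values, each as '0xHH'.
0x08 0x04 0x33 0x5E 0x19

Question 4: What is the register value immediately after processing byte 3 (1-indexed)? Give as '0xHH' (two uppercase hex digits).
After byte 1 (0xDA): reg=0x08
After byte 2 (0x65): reg=0x04
After byte 3 (0xBA): reg=0x33

Answer: 0x33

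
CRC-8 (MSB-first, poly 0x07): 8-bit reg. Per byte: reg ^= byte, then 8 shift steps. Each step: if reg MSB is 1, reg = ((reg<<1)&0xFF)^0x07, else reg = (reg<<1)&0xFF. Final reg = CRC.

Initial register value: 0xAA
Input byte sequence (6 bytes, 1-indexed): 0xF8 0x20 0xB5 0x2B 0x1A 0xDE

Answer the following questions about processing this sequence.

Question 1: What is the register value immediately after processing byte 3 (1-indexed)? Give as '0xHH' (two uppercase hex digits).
After byte 1 (0xF8): reg=0xB9
After byte 2 (0x20): reg=0xC6
After byte 3 (0xB5): reg=0x5E

Answer: 0x5E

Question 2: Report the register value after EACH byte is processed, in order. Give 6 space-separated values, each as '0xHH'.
0xB9 0xC6 0x5E 0x4C 0xA5 0x66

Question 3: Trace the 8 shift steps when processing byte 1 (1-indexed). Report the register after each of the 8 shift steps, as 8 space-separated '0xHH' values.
Answer: 0xA4 0x4F 0x9E 0x3B 0x76 0xEC 0xDF 0xB9

Derivation:
Register before byte 1: 0xAA
After XOR with byte 0xF8: 0x52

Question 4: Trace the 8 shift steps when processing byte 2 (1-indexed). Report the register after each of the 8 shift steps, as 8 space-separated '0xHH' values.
Answer: 0x35 0x6A 0xD4 0xAF 0x59 0xB2 0x63 0xC6

Derivation:
After byte 1 (0xF8): reg=0xB9
Register before byte 2: 0xB9
After XOR with byte 0x20: 0x99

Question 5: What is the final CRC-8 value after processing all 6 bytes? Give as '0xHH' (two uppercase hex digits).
After byte 1 (0xF8): reg=0xB9
After byte 2 (0x20): reg=0xC6
After byte 3 (0xB5): reg=0x5E
After byte 4 (0x2B): reg=0x4C
After byte 5 (0x1A): reg=0xA5
After byte 6 (0xDE): reg=0x66

Answer: 0x66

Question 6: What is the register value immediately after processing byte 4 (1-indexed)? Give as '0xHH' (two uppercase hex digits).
After byte 1 (0xF8): reg=0xB9
After byte 2 (0x20): reg=0xC6
After byte 3 (0xB5): reg=0x5E
After byte 4 (0x2B): reg=0x4C

Answer: 0x4C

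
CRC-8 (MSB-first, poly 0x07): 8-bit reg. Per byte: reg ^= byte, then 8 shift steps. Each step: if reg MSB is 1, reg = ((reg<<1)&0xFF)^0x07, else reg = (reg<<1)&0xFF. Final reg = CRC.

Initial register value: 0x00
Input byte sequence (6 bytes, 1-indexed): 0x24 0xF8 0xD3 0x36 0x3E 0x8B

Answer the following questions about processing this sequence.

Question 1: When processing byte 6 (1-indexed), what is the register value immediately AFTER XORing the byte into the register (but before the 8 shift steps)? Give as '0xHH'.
Register before byte 6: 0xF7
Byte 6: 0x8B
0xF7 XOR 0x8B = 0x7C

Answer: 0x7C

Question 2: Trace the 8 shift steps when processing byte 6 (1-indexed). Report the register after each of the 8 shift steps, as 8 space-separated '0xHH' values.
After byte 1 (0x24): reg=0xFC
After byte 2 (0xF8): reg=0x1C
After byte 3 (0xD3): reg=0x63
After byte 4 (0x36): reg=0xAC
After byte 5 (0x3E): reg=0xF7
Register before byte 6: 0xF7
After XOR with byte 0x8B: 0x7C

Answer: 0xF8 0xF7 0xE9 0xD5 0xAD 0x5D 0xBA 0x73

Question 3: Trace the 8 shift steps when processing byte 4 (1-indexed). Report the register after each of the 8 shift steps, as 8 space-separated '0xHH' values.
After byte 1 (0x24): reg=0xFC
After byte 2 (0xF8): reg=0x1C
After byte 3 (0xD3): reg=0x63
Register before byte 4: 0x63
After XOR with byte 0x36: 0x55

Answer: 0xAA 0x53 0xA6 0x4B 0x96 0x2B 0x56 0xAC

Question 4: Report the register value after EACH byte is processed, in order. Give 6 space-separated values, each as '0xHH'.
0xFC 0x1C 0x63 0xAC 0xF7 0x73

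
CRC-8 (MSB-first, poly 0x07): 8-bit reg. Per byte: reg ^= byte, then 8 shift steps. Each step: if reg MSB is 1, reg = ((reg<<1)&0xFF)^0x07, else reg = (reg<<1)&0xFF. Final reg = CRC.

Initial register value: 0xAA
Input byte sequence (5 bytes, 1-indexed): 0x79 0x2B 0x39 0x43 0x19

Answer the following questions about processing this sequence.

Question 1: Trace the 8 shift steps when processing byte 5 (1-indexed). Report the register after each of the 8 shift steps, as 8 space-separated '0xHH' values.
After byte 1 (0x79): reg=0x37
After byte 2 (0x2B): reg=0x54
After byte 3 (0x39): reg=0x04
After byte 4 (0x43): reg=0xD2
Register before byte 5: 0xD2
After XOR with byte 0x19: 0xCB

Answer: 0x91 0x25 0x4A 0x94 0x2F 0x5E 0xBC 0x7F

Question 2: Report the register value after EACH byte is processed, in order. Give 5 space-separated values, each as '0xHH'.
0x37 0x54 0x04 0xD2 0x7F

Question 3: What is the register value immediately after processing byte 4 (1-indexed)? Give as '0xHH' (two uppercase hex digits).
Answer: 0xD2

Derivation:
After byte 1 (0x79): reg=0x37
After byte 2 (0x2B): reg=0x54
After byte 3 (0x39): reg=0x04
After byte 4 (0x43): reg=0xD2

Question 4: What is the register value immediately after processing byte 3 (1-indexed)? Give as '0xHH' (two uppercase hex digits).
After byte 1 (0x79): reg=0x37
After byte 2 (0x2B): reg=0x54
After byte 3 (0x39): reg=0x04

Answer: 0x04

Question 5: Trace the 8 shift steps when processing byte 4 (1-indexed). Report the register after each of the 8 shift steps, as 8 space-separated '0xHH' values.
Answer: 0x8E 0x1B 0x36 0x6C 0xD8 0xB7 0x69 0xD2

Derivation:
After byte 1 (0x79): reg=0x37
After byte 2 (0x2B): reg=0x54
After byte 3 (0x39): reg=0x04
Register before byte 4: 0x04
After XOR with byte 0x43: 0x47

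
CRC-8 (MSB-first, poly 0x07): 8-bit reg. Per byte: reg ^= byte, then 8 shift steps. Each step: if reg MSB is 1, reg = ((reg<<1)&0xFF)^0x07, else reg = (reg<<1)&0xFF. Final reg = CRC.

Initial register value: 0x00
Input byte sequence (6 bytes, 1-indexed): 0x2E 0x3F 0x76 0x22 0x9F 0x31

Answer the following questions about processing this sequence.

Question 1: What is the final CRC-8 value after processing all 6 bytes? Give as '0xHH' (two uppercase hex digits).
After byte 1 (0x2E): reg=0xCA
After byte 2 (0x3F): reg=0xC5
After byte 3 (0x76): reg=0x10
After byte 4 (0x22): reg=0x9E
After byte 5 (0x9F): reg=0x07
After byte 6 (0x31): reg=0x82

Answer: 0x82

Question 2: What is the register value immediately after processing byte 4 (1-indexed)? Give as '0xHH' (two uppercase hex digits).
Answer: 0x9E

Derivation:
After byte 1 (0x2E): reg=0xCA
After byte 2 (0x3F): reg=0xC5
After byte 3 (0x76): reg=0x10
After byte 4 (0x22): reg=0x9E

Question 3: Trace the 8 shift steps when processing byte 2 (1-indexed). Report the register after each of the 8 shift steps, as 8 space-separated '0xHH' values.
After byte 1 (0x2E): reg=0xCA
Register before byte 2: 0xCA
After XOR with byte 0x3F: 0xF5

Answer: 0xED 0xDD 0xBD 0x7D 0xFA 0xF3 0xE1 0xC5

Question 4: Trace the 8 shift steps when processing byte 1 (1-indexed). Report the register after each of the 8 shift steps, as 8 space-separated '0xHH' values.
Register before byte 1: 0x00
After XOR with byte 0x2E: 0x2E

Answer: 0x5C 0xB8 0x77 0xEE 0xDB 0xB1 0x65 0xCA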